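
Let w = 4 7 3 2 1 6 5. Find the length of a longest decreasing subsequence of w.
4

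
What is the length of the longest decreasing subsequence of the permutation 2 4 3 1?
3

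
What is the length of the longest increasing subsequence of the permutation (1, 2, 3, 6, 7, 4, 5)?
5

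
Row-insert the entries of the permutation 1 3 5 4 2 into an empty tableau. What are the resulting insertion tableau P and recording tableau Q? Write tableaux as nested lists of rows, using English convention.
Insert each entry of the permutation into P by Schensted row insertion, recording in Q the position of each new cell.

Insert 1: appended to row 1. P = [[1]], Q = [[1]].
Insert 3: appended to row 1. P = [[1, 3]], Q = [[1, 2]].
Insert 5: appended to row 1. P = [[1, 3, 5]], Q = [[1, 2, 3]].
Insert 4: 4 bumps 5 from row 1; 5 starts row 2. P = [[1, 3, 4], [5]], Q = [[1, 2, 3], [4]].
Insert 2: 2 bumps 3 from row 1; 3 bumps 5 from row 2; 5 starts row 3. P = [[1, 2, 4], [3], [5]], Q = [[1, 2, 3], [4], [5]].

So P = [[1, 2, 4], [3], [5]], Q = [[1, 2, 3], [4], [5]].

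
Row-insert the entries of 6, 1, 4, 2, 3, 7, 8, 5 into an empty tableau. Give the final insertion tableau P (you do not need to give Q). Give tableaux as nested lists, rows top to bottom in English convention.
Insert 6: appended to row 1. P = [[6]].
Insert 1: 1 bumps 6 from row 1; 6 starts row 2. P = [[1], [6]].
Insert 4: appended to row 1. P = [[1, 4], [6]].
Insert 2: 2 bumps 4 from row 1; 4 bumps 6 from row 2; 6 starts row 3. P = [[1, 2], [4], [6]].
Insert 3: appended to row 1. P = [[1, 2, 3], [4], [6]].
Insert 7: appended to row 1. P = [[1, 2, 3, 7], [4], [6]].
Insert 8: appended to row 1. P = [[1, 2, 3, 7, 8], [4], [6]].
Insert 5: 5 bumps 7 from row 1; 7 appends to row 2. P = [[1, 2, 3, 5, 8], [4, 7], [6]].

So P = [[1, 2, 3, 5, 8], [4, 7], [6]].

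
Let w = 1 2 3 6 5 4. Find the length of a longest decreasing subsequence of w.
3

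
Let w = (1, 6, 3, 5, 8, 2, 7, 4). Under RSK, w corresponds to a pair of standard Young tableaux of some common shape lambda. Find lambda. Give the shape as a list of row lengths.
Row-insert each entry into an empty tableau.

After inserting 1: P = [[1]].
After inserting 6: P = [[1, 6]].
After inserting 3: P = [[1, 3], [6]].
After inserting 5: P = [[1, 3, 5], [6]].
After inserting 8: P = [[1, 3, 5, 8], [6]].
After inserting 2: P = [[1, 2, 5, 8], [3], [6]].
After inserting 7: P = [[1, 2, 5, 7], [3, 8], [6]].
After inserting 4: P = [[1, 2, 4, 7], [3, 5], [6, 8]].

The final insertion tableau P = [[1, 2, 4, 7], [3, 5], [6, 8]] has shape [4, 2, 2].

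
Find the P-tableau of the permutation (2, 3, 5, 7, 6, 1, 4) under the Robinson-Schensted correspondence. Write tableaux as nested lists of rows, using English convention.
Insert 2: appended to row 1. P = [[2]].
Insert 3: appended to row 1. P = [[2, 3]].
Insert 5: appended to row 1. P = [[2, 3, 5]].
Insert 7: appended to row 1. P = [[2, 3, 5, 7]].
Insert 6: 6 bumps 7 from row 1; 7 starts row 2. P = [[2, 3, 5, 6], [7]].
Insert 1: 1 bumps 2 from row 1; 2 bumps 7 from row 2; 7 starts row 3. P = [[1, 3, 5, 6], [2], [7]].
Insert 4: 4 bumps 5 from row 1; 5 appends to row 2. P = [[1, 3, 4, 6], [2, 5], [7]].

So P = [[1, 3, 4, 6], [2, 5], [7]].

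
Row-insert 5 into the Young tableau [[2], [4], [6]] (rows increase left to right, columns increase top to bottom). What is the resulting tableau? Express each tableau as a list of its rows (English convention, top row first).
5 is larger than every entry of row 1, so it is appended to row 1. The new tableau is [[2, 5], [4], [6]].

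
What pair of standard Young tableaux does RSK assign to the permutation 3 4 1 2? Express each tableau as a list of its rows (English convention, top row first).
Insert each entry of the permutation into P by Schensted row insertion, recording in Q the position of each new cell.

Insert 3: appended to row 1. P = [[3]].
Insert 4: appended to row 1. P = [[3, 4]].
Insert 1: 1 bumps 3 from row 1; 3 starts row 2. P = [[1, 4], [3]].
Insert 2: 2 bumps 4 from row 1; 4 appends to row 2. P = [[1, 2], [3, 4]].

So P = [[1, 2], [3, 4]], Q = [[1, 2], [3, 4]].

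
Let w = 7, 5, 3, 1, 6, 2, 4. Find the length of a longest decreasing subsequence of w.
4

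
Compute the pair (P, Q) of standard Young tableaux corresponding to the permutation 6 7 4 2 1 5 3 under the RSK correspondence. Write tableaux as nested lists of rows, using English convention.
Insert each entry of the permutation into P by Schensted row insertion, recording in Q the position of each new cell.

Insert 6: appended to row 1. P = [[6]].
Insert 7: appended to row 1. P = [[6, 7]].
Insert 4: 4 bumps 6 from row 1; 6 starts row 2. P = [[4, 7], [6]].
Insert 2: 2 bumps 4 from row 1; 4 bumps 6 from row 2; 6 starts row 3. P = [[2, 7], [4], [6]].
Insert 1: 1 bumps 2 from row 1; 2 bumps 4 from row 2; 4 bumps 6 from row 3; 6 starts row 4. P = [[1, 7], [2], [4], [6]].
Insert 5: 5 bumps 7 from row 1; 7 appends to row 2. P = [[1, 5], [2, 7], [4], [6]].
Insert 3: 3 bumps 5 from row 1; 5 bumps 7 from row 2; 7 appends to row 3. P = [[1, 3], [2, 5], [4, 7], [6]].

So P = [[1, 3], [2, 5], [4, 7], [6]], Q = [[1, 2], [3, 6], [4, 7], [5]].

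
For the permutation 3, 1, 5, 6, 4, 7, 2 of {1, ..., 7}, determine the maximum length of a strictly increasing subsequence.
4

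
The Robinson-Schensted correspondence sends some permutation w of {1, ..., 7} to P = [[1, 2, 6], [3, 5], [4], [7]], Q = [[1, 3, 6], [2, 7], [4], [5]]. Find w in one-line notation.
Reverse the RSK construction: for i from n down to 1, find the cell of Q containing i, remove the entry at that cell from P, and reverse-bump it up through P; the value ejected from row 1 is w(i).

Step i=7: Q has 7 at row 2, column 2; remove 5 from row 2 of P and reverse-bump: 5 enters row 1 and ejects 2. So w(7) = 2. P is now [[1, 5, 6], [3], [4], [7]].
Step i=6: Q has 6 at row 1, column 3; remove that cell from P, ejecting 6. So w(6) = 6. P is now [[1, 5], [3], [4], [7]].
Step i=5: Q has 5 at row 4, column 1; remove 7 from row 4 of P and reverse-bump: 7 enters row 3 and ejects 4; 4 enters row 2 and ejects 3; 3 enters row 1 and ejects 1. So w(5) = 1. P is now [[3, 5], [4], [7]].
Step i=4: Q has 4 at row 3, column 1; remove 7 from row 3 of P and reverse-bump: 7 enters row 2 and ejects 4; 4 enters row 1 and ejects 3. So w(4) = 3. P is now [[4, 5], [7]].
Step i=3: Q has 3 at row 1, column 2; remove that cell from P, ejecting 5. So w(3) = 5. P is now [[4], [7]].
Step i=2: Q has 2 at row 2, column 1; remove 7 from row 2 of P and reverse-bump: 7 enters row 1 and ejects 4. So w(2) = 4. P is now [[7]].
Step i=1: Q has 1 at row 1, column 1; remove that cell from P, ejecting 7. So w(1) = 7. P is now [].

So w = 7 4 5 3 1 6 2.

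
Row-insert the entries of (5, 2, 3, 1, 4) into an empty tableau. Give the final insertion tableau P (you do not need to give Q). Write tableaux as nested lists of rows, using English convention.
Insert 5: appended to row 1. P = [[5]].
Insert 2: 2 bumps 5 from row 1; 5 starts row 2. P = [[2], [5]].
Insert 3: appended to row 1. P = [[2, 3], [5]].
Insert 1: 1 bumps 2 from row 1; 2 bumps 5 from row 2; 5 starts row 3. P = [[1, 3], [2], [5]].
Insert 4: appended to row 1. P = [[1, 3, 4], [2], [5]].

So P = [[1, 3, 4], [2], [5]].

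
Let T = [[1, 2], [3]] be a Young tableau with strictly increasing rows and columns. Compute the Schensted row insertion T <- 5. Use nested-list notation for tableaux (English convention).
[[1, 2, 5], [3]]

5 is larger than every entry of row 1, so it is appended to row 1. The new tableau is [[1, 2, 5], [3]].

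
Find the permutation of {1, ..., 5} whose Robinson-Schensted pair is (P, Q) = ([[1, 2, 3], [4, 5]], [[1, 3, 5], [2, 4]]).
4 1 5 2 3

Reverse the RSK construction: for i from n down to 1, find the cell of Q containing i, remove the entry at that cell from P, and reverse-bump it up through P; the value ejected from row 1 is w(i).

Step i=5: Q has 5 at row 1, column 3; remove that cell from P, ejecting 3. So w(5) = 3. P is now [[1, 2], [4, 5]].
Step i=4: Q has 4 at row 2, column 2; remove 5 from row 2 of P and reverse-bump: 5 enters row 1 and ejects 2. So w(4) = 2. P is now [[1, 5], [4]].
Step i=3: Q has 3 at row 1, column 2; remove that cell from P, ejecting 5. So w(3) = 5. P is now [[1], [4]].
Step i=2: Q has 2 at row 2, column 1; remove 4 from row 2 of P and reverse-bump: 4 enters row 1 and ejects 1. So w(2) = 1. P is now [[4]].
Step i=1: Q has 1 at row 1, column 1; remove that cell from P, ejecting 4. So w(1) = 4. P is now [].

So w = 4 1 5 2 3.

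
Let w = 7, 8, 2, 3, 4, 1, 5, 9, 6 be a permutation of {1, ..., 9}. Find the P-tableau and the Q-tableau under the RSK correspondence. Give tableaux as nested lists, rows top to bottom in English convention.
P = [[1, 3, 4, 5, 6], [2, 8, 9], [7]], Q = [[1, 2, 5, 7, 8], [3, 4, 9], [6]]

Insert each entry of the permutation into P by Schensted row insertion, recording in Q the position of each new cell.

Insert 7: appended to row 1. P = [[7]].
Insert 8: appended to row 1. P = [[7, 8]].
Insert 2: 2 bumps 7 from row 1; 7 starts row 2. P = [[2, 8], [7]].
Insert 3: 3 bumps 8 from row 1; 8 appends to row 2. P = [[2, 3], [7, 8]].
Insert 4: appended to row 1. P = [[2, 3, 4], [7, 8]].
Insert 1: 1 bumps 2 from row 1; 2 bumps 7 from row 2; 7 starts row 3. P = [[1, 3, 4], [2, 8], [7]].
Insert 5: appended to row 1. P = [[1, 3, 4, 5], [2, 8], [7]].
Insert 9: appended to row 1. P = [[1, 3, 4, 5, 9], [2, 8], [7]].
Insert 6: 6 bumps 9 from row 1; 9 appends to row 2. P = [[1, 3, 4, 5, 6], [2, 8, 9], [7]].

So P = [[1, 3, 4, 5, 6], [2, 8, 9], [7]], Q = [[1, 2, 5, 7, 8], [3, 4, 9], [6]].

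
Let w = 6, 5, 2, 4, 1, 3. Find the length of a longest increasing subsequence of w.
2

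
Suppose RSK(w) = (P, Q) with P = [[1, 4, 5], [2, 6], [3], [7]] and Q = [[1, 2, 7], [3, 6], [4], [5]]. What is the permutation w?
Reverse the RSK construction: for i from n down to 1, find the cell of Q containing i, remove the entry at that cell from P, and reverse-bump it up through P; the value ejected from row 1 is w(i).

Step i=7: Q has 7 at row 1, column 3; remove that cell from P, ejecting 5. So w(7) = 5. P is now [[1, 4], [2, 6], [3], [7]].
Step i=6: Q has 6 at row 2, column 2; remove 6 from row 2 of P and reverse-bump: 6 enters row 1 and ejects 4. So w(6) = 4. P is now [[1, 6], [2], [3], [7]].
Step i=5: Q has 5 at row 4, column 1; remove 7 from row 4 of P and reverse-bump: 7 enters row 3 and ejects 3; 3 enters row 2 and ejects 2; 2 enters row 1 and ejects 1. So w(5) = 1. P is now [[2, 6], [3], [7]].
Step i=4: Q has 4 at row 3, column 1; remove 7 from row 3 of P and reverse-bump: 7 enters row 2 and ejects 3; 3 enters row 1 and ejects 2. So w(4) = 2. P is now [[3, 6], [7]].
Step i=3: Q has 3 at row 2, column 1; remove 7 from row 2 of P and reverse-bump: 7 enters row 1 and ejects 6. So w(3) = 6. P is now [[3, 7]].
Step i=2: Q has 2 at row 1, column 2; remove that cell from P, ejecting 7. So w(2) = 7. P is now [[3]].
Step i=1: Q has 1 at row 1, column 1; remove that cell from P, ejecting 3. So w(1) = 3. P is now [].

So w = 3 7 6 2 1 4 5.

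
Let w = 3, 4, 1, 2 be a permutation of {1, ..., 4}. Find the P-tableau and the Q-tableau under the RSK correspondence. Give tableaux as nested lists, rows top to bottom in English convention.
Insert each entry of the permutation into P by Schensted row insertion, recording in Q the position of each new cell.

Insert 3: appended to row 1. P = [[3]].
Insert 4: appended to row 1. P = [[3, 4]].
Insert 1: 1 bumps 3 from row 1; 3 starts row 2. P = [[1, 4], [3]].
Insert 2: 2 bumps 4 from row 1; 4 appends to row 2. P = [[1, 2], [3, 4]].

So P = [[1, 2], [3, 4]], Q = [[1, 2], [3, 4]].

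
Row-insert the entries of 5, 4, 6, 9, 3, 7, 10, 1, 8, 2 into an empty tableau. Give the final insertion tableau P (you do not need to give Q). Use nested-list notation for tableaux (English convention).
P = [[1, 2, 7, 8], [3, 6, 10], [4, 9], [5]]

Insert 5: appended to row 1. P = [[5]].
Insert 4: 4 bumps 5 from row 1; 5 starts row 2. P = [[4], [5]].
Insert 6: appended to row 1. P = [[4, 6], [5]].
Insert 9: appended to row 1. P = [[4, 6, 9], [5]].
Insert 3: 3 bumps 4 from row 1; 4 bumps 5 from row 2; 5 starts row 3. P = [[3, 6, 9], [4], [5]].
Insert 7: 7 bumps 9 from row 1; 9 appends to row 2. P = [[3, 6, 7], [4, 9], [5]].
Insert 10: appended to row 1. P = [[3, 6, 7, 10], [4, 9], [5]].
Insert 1: 1 bumps 3 from row 1; 3 bumps 4 from row 2; 4 bumps 5 from row 3; 5 starts row 4. P = [[1, 6, 7, 10], [3, 9], [4], [5]].
Insert 8: 8 bumps 10 from row 1; 10 appends to row 2. P = [[1, 6, 7, 8], [3, 9, 10], [4], [5]].
Insert 2: 2 bumps 6 from row 1; 6 bumps 9 from row 2; 9 appends to row 3. P = [[1, 2, 7, 8], [3, 6, 10], [4, 9], [5]].

So P = [[1, 2, 7, 8], [3, 6, 10], [4, 9], [5]].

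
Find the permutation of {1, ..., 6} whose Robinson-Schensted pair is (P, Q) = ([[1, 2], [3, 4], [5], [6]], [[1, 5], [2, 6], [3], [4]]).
6 5 3 1 4 2

Reverse RSK: for i = n, n-1, ..., 1, locate i in Q, remove the corresponding corner cell from P, and reverse-bump its entry up through P; the value ejected from row 1 is w(i).

So w = 6 5 3 1 4 2.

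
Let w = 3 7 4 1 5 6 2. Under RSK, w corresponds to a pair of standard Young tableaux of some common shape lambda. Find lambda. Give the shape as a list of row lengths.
[4, 2, 1]

Row-insert each entry into an empty tableau.

After inserting 3: P = [[3]].
After inserting 7: P = [[3, 7]].
After inserting 4: P = [[3, 4], [7]].
After inserting 1: P = [[1, 4], [3], [7]].
After inserting 5: P = [[1, 4, 5], [3], [7]].
After inserting 6: P = [[1, 4, 5, 6], [3], [7]].
After inserting 2: P = [[1, 2, 5, 6], [3, 4], [7]].

The final insertion tableau P = [[1, 2, 5, 6], [3, 4], [7]] has shape [4, 2, 1].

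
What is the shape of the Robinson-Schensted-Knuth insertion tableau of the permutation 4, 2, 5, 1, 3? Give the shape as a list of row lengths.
[2, 2, 1]

Row-insert each entry into an empty tableau.

After inserting 4: P = [[4]].
After inserting 2: P = [[2], [4]].
After inserting 5: P = [[2, 5], [4]].
After inserting 1: P = [[1, 5], [2], [4]].
After inserting 3: P = [[1, 3], [2, 5], [4]].

The final insertion tableau P = [[1, 3], [2, 5], [4]] has shape [2, 2, 1].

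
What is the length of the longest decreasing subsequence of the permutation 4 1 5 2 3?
2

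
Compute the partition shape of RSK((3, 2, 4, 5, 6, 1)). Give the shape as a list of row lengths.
[4, 1, 1]

Row-insert each entry into an empty tableau.

After inserting 3: P = [[3]].
After inserting 2: P = [[2], [3]].
After inserting 4: P = [[2, 4], [3]].
After inserting 5: P = [[2, 4, 5], [3]].
After inserting 6: P = [[2, 4, 5, 6], [3]].
After inserting 1: P = [[1, 4, 5, 6], [2], [3]].

The final insertion tableau P = [[1, 4, 5, 6], [2], [3]] has shape [4, 1, 1].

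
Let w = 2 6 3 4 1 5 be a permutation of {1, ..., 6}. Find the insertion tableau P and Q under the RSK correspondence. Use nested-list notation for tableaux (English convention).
P = [[1, 3, 4, 5], [2], [6]], Q = [[1, 2, 4, 6], [3], [5]]

Insert each entry of the permutation into P by Schensted row insertion, recording in Q the position of each new cell.

Insert 2: appended to row 1. P = [[2]].
Insert 6: appended to row 1. P = [[2, 6]].
Insert 3: 3 bumps 6 from row 1; 6 starts row 2. P = [[2, 3], [6]].
Insert 4: appended to row 1. P = [[2, 3, 4], [6]].
Insert 1: 1 bumps 2 from row 1; 2 bumps 6 from row 2; 6 starts row 3. P = [[1, 3, 4], [2], [6]].
Insert 5: appended to row 1. P = [[1, 3, 4, 5], [2], [6]].

So P = [[1, 3, 4, 5], [2], [6]], Q = [[1, 2, 4, 6], [3], [5]].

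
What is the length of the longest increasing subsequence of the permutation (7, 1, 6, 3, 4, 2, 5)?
4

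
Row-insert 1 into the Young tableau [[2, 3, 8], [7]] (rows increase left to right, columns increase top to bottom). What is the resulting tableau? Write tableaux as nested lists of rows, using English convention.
[[1, 3, 8], [2], [7]]

In row 1, 1 replaces 2 (the leftmost entry greater than 1); 2 is bumped to row 2. In row 2, 2 replaces 7 (the leftmost entry greater than 2); 7 is bumped to row 3. 7 starts a new row 3. The new tableau is [[1, 3, 8], [2], [7]].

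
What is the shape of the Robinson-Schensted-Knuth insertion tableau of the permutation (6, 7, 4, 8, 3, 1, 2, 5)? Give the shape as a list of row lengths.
[3, 3, 1, 1]

Row-insert each entry into an empty tableau.

After inserting 6: P = [[6]].
After inserting 7: P = [[6, 7]].
After inserting 4: P = [[4, 7], [6]].
After inserting 8: P = [[4, 7, 8], [6]].
After inserting 3: P = [[3, 7, 8], [4], [6]].
After inserting 1: P = [[1, 7, 8], [3], [4], [6]].
After inserting 2: P = [[1, 2, 8], [3, 7], [4], [6]].
After inserting 5: P = [[1, 2, 5], [3, 7, 8], [4], [6]].

The final insertion tableau P = [[1, 2, 5], [3, 7, 8], [4], [6]] has shape [3, 3, 1, 1].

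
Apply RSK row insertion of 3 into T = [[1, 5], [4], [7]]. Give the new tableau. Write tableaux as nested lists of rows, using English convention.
[[1, 3], [4, 5], [7]]

In row 1, 3 replaces 5 (the leftmost entry greater than 3); 5 is bumped to row 2. 5 is appended to row 2. The new tableau is [[1, 3], [4, 5], [7]].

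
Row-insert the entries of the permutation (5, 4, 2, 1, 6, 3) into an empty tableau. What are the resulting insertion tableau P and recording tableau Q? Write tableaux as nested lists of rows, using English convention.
P = [[1, 3], [2, 6], [4], [5]], Q = [[1, 5], [2, 6], [3], [4]]

Insert each entry of the permutation into P by Schensted row insertion, recording in Q the position of each new cell.

After inserting 5: P = [[5]].
After inserting 4: P = [[4], [5]].
After inserting 2: P = [[2], [4], [5]].
After inserting 1: P = [[1], [2], [4], [5]].
After inserting 6: P = [[1, 6], [2], [4], [5]].
After inserting 3: P = [[1, 3], [2, 6], [4], [5]].

So P = [[1, 3], [2, 6], [4], [5]], Q = [[1, 5], [2, 6], [3], [4]].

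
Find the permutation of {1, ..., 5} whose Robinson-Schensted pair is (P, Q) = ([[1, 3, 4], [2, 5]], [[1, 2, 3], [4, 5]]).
Reverse the RSK construction: for i from n down to 1, find the cell of Q containing i, remove the entry at that cell from P, and reverse-bump it up through P; the value ejected from row 1 is w(i).

Step i=5: Q has 5 at row 2, column 2; remove 5 from row 2 of P and reverse-bump: 5 enters row 1 and ejects 4. So w(5) = 4. P is now [[1, 3, 5], [2]].
Step i=4: Q has 4 at row 2, column 1; remove 2 from row 2 of P and reverse-bump: 2 enters row 1 and ejects 1. So w(4) = 1. P is now [[2, 3, 5]].
Step i=3: Q has 3 at row 1, column 3; remove that cell from P, ejecting 5. So w(3) = 5. P is now [[2, 3]].
Step i=2: Q has 2 at row 1, column 2; remove that cell from P, ejecting 3. So w(2) = 3. P is now [[2]].
Step i=1: Q has 1 at row 1, column 1; remove that cell from P, ejecting 2. So w(1) = 2. P is now [].

So w = 2 3 5 1 4.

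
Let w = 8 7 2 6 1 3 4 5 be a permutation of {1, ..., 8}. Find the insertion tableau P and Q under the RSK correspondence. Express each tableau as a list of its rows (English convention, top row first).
Insert each entry of the permutation into P by Schensted row insertion, recording in Q the position of each new cell.

Insert 8: appended to row 1. P = [[8]], Q = [[1]].
Insert 7: 7 bumps 8 from row 1; 8 starts row 2. P = [[7], [8]], Q = [[1], [2]].
Insert 2: 2 bumps 7 from row 1; 7 bumps 8 from row 2; 8 starts row 3. P = [[2], [7], [8]], Q = [[1], [2], [3]].
Insert 6: appended to row 1. P = [[2, 6], [7], [8]], Q = [[1, 4], [2], [3]].
Insert 1: 1 bumps 2 from row 1; 2 bumps 7 from row 2; 7 bumps 8 from row 3; 8 starts row 4. P = [[1, 6], [2], [7], [8]], Q = [[1, 4], [2], [3], [5]].
Insert 3: 3 bumps 6 from row 1; 6 appends to row 2. P = [[1, 3], [2, 6], [7], [8]], Q = [[1, 4], [2, 6], [3], [5]].
Insert 4: appended to row 1. P = [[1, 3, 4], [2, 6], [7], [8]], Q = [[1, 4, 7], [2, 6], [3], [5]].
Insert 5: appended to row 1. P = [[1, 3, 4, 5], [2, 6], [7], [8]], Q = [[1, 4, 7, 8], [2, 6], [3], [5]].

So P = [[1, 3, 4, 5], [2, 6], [7], [8]], Q = [[1, 4, 7, 8], [2, 6], [3], [5]].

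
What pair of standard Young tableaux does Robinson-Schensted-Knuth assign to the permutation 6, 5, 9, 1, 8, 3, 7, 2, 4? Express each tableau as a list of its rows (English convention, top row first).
P = [[1, 2, 4], [3, 7], [5, 8], [6, 9]], Q = [[1, 3, 7], [2, 5], [4, 6], [8, 9]]

Insert each entry of the permutation into P by Schensted row insertion, recording in Q the position of each new cell.

Insert 6: appended to row 1. P = [[6]].
Insert 5: 5 bumps 6 from row 1; 6 starts row 2. P = [[5], [6]].
Insert 9: appended to row 1. P = [[5, 9], [6]].
Insert 1: 1 bumps 5 from row 1; 5 bumps 6 from row 2; 6 starts row 3. P = [[1, 9], [5], [6]].
Insert 8: 8 bumps 9 from row 1; 9 appends to row 2. P = [[1, 8], [5, 9], [6]].
Insert 3: 3 bumps 8 from row 1; 8 bumps 9 from row 2; 9 appends to row 3. P = [[1, 3], [5, 8], [6, 9]].
Insert 7: appended to row 1. P = [[1, 3, 7], [5, 8], [6, 9]].
Insert 2: 2 bumps 3 from row 1; 3 bumps 5 from row 2; 5 bumps 6 from row 3; 6 starts row 4. P = [[1, 2, 7], [3, 8], [5, 9], [6]].
Insert 4: 4 bumps 7 from row 1; 7 bumps 8 from row 2; 8 bumps 9 from row 3; 9 appends to row 4. P = [[1, 2, 4], [3, 7], [5, 8], [6, 9]].

So P = [[1, 2, 4], [3, 7], [5, 8], [6, 9]], Q = [[1, 3, 7], [2, 5], [4, 6], [8, 9]].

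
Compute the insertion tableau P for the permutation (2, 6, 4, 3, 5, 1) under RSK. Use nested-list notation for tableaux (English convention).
After inserting 2: P = [[2]].
After inserting 6: P = [[2, 6]].
After inserting 4: P = [[2, 4], [6]].
After inserting 3: P = [[2, 3], [4], [6]].
After inserting 5: P = [[2, 3, 5], [4], [6]].
After inserting 1: P = [[1, 3, 5], [2], [4], [6]].

So P = [[1, 3, 5], [2], [4], [6]].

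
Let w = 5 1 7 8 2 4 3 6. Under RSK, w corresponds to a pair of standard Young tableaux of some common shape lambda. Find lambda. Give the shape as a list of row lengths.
RSK row insertion gives P = [[1, 2, 3, 6], [4, 7, 8], [5]], which has shape [4, 3, 1].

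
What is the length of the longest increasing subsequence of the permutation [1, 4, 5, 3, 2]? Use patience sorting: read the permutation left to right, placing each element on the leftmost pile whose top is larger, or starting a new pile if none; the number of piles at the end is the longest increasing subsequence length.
1: new pile. tops = [1]
4: new pile. tops = [1, 4]
5: new pile. tops = [1, 4, 5]
3: onto pile 2 (replacing 4). tops = [1, 3, 5]
2: onto pile 2 (replacing 3). tops = [1, 2, 5]

3 piles, so the longest increasing subsequence has length 3.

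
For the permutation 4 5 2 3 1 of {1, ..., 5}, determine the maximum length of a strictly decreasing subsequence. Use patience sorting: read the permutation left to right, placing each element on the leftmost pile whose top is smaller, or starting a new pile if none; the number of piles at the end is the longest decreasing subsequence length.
3

4: new pile. tops = [4]
5: onto pile 1 (replacing 4). tops = [5]
2: new pile. tops = [5, 2]
3: onto pile 2 (replacing 2). tops = [5, 3]
1: new pile. tops = [5, 3, 1]

3 piles, so the longest decreasing subsequence has length 3.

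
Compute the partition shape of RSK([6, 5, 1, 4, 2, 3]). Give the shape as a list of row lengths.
RSK row insertion gives P = [[1, 2, 3], [4], [5], [6]], which has shape [3, 1, 1, 1].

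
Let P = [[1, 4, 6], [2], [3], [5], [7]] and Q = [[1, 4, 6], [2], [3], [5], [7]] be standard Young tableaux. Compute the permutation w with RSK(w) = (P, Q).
Reverse RSK: for i = n, n-1, ..., 1, locate i in Q, remove the corresponding corner cell from P, and reverse-bump its entry up through P; the value ejected from row 1 is w(i).

So w = 7 5 3 4 2 6 1.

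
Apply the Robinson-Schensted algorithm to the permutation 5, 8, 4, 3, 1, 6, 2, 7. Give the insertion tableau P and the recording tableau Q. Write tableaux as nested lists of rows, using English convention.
Insert each entry of the permutation into P by Schensted row insertion, recording in Q the position of each new cell.

After inserting 5: P = [[5]].
After inserting 8: P = [[5, 8]].
After inserting 4: P = [[4, 8], [5]].
After inserting 3: P = [[3, 8], [4], [5]].
After inserting 1: P = [[1, 8], [3], [4], [5]].
After inserting 6: P = [[1, 6], [3, 8], [4], [5]].
After inserting 2: P = [[1, 2], [3, 6], [4, 8], [5]].
After inserting 7: P = [[1, 2, 7], [3, 6], [4, 8], [5]].

So P = [[1, 2, 7], [3, 6], [4, 8], [5]], Q = [[1, 2, 8], [3, 6], [4, 7], [5]].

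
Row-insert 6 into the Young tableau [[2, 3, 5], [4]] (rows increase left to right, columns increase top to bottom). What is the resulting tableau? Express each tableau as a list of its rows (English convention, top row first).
[[2, 3, 5, 6], [4]]

6 is larger than every entry of row 1, so it is appended to row 1. The new tableau is [[2, 3, 5, 6], [4]].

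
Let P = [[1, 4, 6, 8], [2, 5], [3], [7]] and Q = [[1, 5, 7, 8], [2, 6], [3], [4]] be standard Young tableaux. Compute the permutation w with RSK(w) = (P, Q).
7 3 2 1 5 4 6 8

Reverse the RSK construction: for i from n down to 1, find the cell of Q containing i, remove the entry at that cell from P, and reverse-bump it up through P; the value ejected from row 1 is w(i).

Step i=8: Q has 8 at row 1, column 4; remove that cell from P, ejecting 8. So w(8) = 8. P is now [[1, 4, 6], [2, 5], [3], [7]].
Step i=7: Q has 7 at row 1, column 3; remove that cell from P, ejecting 6. So w(7) = 6. P is now [[1, 4], [2, 5], [3], [7]].
Step i=6: Q has 6 at row 2, column 2; remove 5 from row 2 of P and reverse-bump: 5 enters row 1 and ejects 4. So w(6) = 4. P is now [[1, 5], [2], [3], [7]].
Step i=5: Q has 5 at row 1, column 2; remove that cell from P, ejecting 5. So w(5) = 5. P is now [[1], [2], [3], [7]].
Step i=4: Q has 4 at row 4, column 1; remove 7 from row 4 of P and reverse-bump: 7 enters row 3 and ejects 3; 3 enters row 2 and ejects 2; 2 enters row 1 and ejects 1. So w(4) = 1. P is now [[2], [3], [7]].
Step i=3: Q has 3 at row 3, column 1; remove 7 from row 3 of P and reverse-bump: 7 enters row 2 and ejects 3; 3 enters row 1 and ejects 2. So w(3) = 2. P is now [[3], [7]].
Step i=2: Q has 2 at row 2, column 1; remove 7 from row 2 of P and reverse-bump: 7 enters row 1 and ejects 3. So w(2) = 3. P is now [[7]].
Step i=1: Q has 1 at row 1, column 1; remove that cell from P, ejecting 7. So w(1) = 7. P is now [].

So w = 7 3 2 1 5 4 6 8.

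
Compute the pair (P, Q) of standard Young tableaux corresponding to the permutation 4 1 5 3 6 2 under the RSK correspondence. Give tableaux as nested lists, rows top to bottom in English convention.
Insert each entry of the permutation into P by Schensted row insertion, recording in Q the position of each new cell.

After inserting 4: P = [[4]].
After inserting 1: P = [[1], [4]].
After inserting 5: P = [[1, 5], [4]].
After inserting 3: P = [[1, 3], [4, 5]].
After inserting 6: P = [[1, 3, 6], [4, 5]].
After inserting 2: P = [[1, 2, 6], [3, 5], [4]].

So P = [[1, 2, 6], [3, 5], [4]], Q = [[1, 3, 5], [2, 4], [6]].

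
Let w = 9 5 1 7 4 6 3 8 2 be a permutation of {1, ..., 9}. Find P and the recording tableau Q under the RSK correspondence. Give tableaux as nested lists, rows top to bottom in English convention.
Insert each entry of the permutation into P by Schensted row insertion, recording in Q the position of each new cell.

Insert 9: appended to row 1. P = [[9]].
Insert 5: 5 bumps 9 from row 1; 9 starts row 2. P = [[5], [9]].
Insert 1: 1 bumps 5 from row 1; 5 bumps 9 from row 2; 9 starts row 3. P = [[1], [5], [9]].
Insert 7: appended to row 1. P = [[1, 7], [5], [9]].
Insert 4: 4 bumps 7 from row 1; 7 appends to row 2. P = [[1, 4], [5, 7], [9]].
Insert 6: appended to row 1. P = [[1, 4, 6], [5, 7], [9]].
Insert 3: 3 bumps 4 from row 1; 4 bumps 5 from row 2; 5 bumps 9 from row 3; 9 starts row 4. P = [[1, 3, 6], [4, 7], [5], [9]].
Insert 8: appended to row 1. P = [[1, 3, 6, 8], [4, 7], [5], [9]].
Insert 2: 2 bumps 3 from row 1; 3 bumps 4 from row 2; 4 bumps 5 from row 3; 5 bumps 9 from row 4; 9 starts row 5. P = [[1, 2, 6, 8], [3, 7], [4], [5], [9]].

So P = [[1, 2, 6, 8], [3, 7], [4], [5], [9]], Q = [[1, 4, 6, 8], [2, 5], [3], [7], [9]].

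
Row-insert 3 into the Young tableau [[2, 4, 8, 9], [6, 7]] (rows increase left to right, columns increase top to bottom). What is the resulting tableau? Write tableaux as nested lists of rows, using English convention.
In row 1, 3 replaces 4 (the leftmost entry greater than 3); 4 is bumped to row 2. In row 2, 4 replaces 6 (the leftmost entry greater than 4); 6 is bumped to row 3. 6 starts a new row 3. The new tableau is [[2, 3, 8, 9], [4, 7], [6]].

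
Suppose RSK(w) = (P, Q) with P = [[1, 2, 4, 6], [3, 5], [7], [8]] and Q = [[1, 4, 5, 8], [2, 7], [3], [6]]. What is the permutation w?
Reverse the RSK construction: for i from n down to 1, find the cell of Q containing i, remove the entry at that cell from P, and reverse-bump it up through P; the value ejected from row 1 is w(i).

Step i=8: Q has 8 at row 1, column 4; remove that cell from P, ejecting 6. So w(8) = 6. P is now [[1, 2, 4], [3, 5], [7], [8]].
Step i=7: Q has 7 at row 2, column 2; remove 5 from row 2 of P and reverse-bump: 5 enters row 1 and ejects 4. So w(7) = 4. P is now [[1, 2, 5], [3], [7], [8]].
Step i=6: Q has 6 at row 4, column 1; remove 8 from row 4 of P and reverse-bump: 8 enters row 3 and ejects 7; 7 enters row 2 and ejects 3; 3 enters row 1 and ejects 2. So w(6) = 2. P is now [[1, 3, 5], [7], [8]].
Step i=5: Q has 5 at row 1, column 3; remove that cell from P, ejecting 5. So w(5) = 5. P is now [[1, 3], [7], [8]].
Step i=4: Q has 4 at row 1, column 2; remove that cell from P, ejecting 3. So w(4) = 3. P is now [[1], [7], [8]].
Step i=3: Q has 3 at row 3, column 1; remove 8 from row 3 of P and reverse-bump: 8 enters row 2 and ejects 7; 7 enters row 1 and ejects 1. So w(3) = 1. P is now [[7], [8]].
Step i=2: Q has 2 at row 2, column 1; remove 8 from row 2 of P and reverse-bump: 8 enters row 1 and ejects 7. So w(2) = 7. P is now [[8]].
Step i=1: Q has 1 at row 1, column 1; remove that cell from P, ejecting 8. So w(1) = 8. P is now [].

So w = 8 7 1 3 5 2 4 6.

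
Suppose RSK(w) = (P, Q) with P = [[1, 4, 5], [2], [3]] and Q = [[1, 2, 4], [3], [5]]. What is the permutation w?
Reverse the RSK construction: for i from n down to 1, find the cell of Q containing i, remove the entry at that cell from P, and reverse-bump it up through P; the value ejected from row 1 is w(i).

Step i=5: Q has 5 at row 3, column 1; remove 3 from row 3 of P and reverse-bump: 3 enters row 2 and ejects 2; 2 enters row 1 and ejects 1. So w(5) = 1. P is now [[2, 4, 5], [3]].
Step i=4: Q has 4 at row 1, column 3; remove that cell from P, ejecting 5. So w(4) = 5. P is now [[2, 4], [3]].
Step i=3: Q has 3 at row 2, column 1; remove 3 from row 2 of P and reverse-bump: 3 enters row 1 and ejects 2. So w(3) = 2. P is now [[3, 4]].
Step i=2: Q has 2 at row 1, column 2; remove that cell from P, ejecting 4. So w(2) = 4. P is now [[3]].
Step i=1: Q has 1 at row 1, column 1; remove that cell from P, ejecting 3. So w(1) = 3. P is now [].

So w = 3 4 2 5 1.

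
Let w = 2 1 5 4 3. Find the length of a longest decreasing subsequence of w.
3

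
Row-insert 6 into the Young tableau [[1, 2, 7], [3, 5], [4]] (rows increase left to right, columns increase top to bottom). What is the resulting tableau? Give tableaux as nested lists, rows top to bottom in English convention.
[[1, 2, 6], [3, 5, 7], [4]]

In row 1, 6 replaces 7 (the leftmost entry greater than 6); 7 is bumped to row 2. 7 is appended to row 2. The new tableau is [[1, 2, 6], [3, 5, 7], [4]].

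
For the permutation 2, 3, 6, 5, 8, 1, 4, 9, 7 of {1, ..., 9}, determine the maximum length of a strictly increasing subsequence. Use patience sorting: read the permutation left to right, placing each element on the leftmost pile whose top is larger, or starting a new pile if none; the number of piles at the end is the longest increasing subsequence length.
5

2: new pile. tops = [2]
3: new pile. tops = [2, 3]
6: new pile. tops = [2, 3, 6]
5: onto pile 3 (replacing 6). tops = [2, 3, 5]
8: new pile. tops = [2, 3, 5, 8]
1: onto pile 1 (replacing 2). tops = [1, 3, 5, 8]
4: onto pile 3 (replacing 5). tops = [1, 3, 4, 8]
9: new pile. tops = [1, 3, 4, 8, 9]
7: onto pile 4 (replacing 8). tops = [1, 3, 4, 7, 9]

5 piles, so the longest increasing subsequence has length 5.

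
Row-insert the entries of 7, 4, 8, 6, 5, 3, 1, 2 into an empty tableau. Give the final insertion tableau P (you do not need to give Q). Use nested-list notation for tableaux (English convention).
P = [[1, 2], [3, 5], [4, 8], [6], [7]]

Insert 7: appended to row 1. P = [[7]].
Insert 4: 4 bumps 7 from row 1; 7 starts row 2. P = [[4], [7]].
Insert 8: appended to row 1. P = [[4, 8], [7]].
Insert 6: 6 bumps 8 from row 1; 8 appends to row 2. P = [[4, 6], [7, 8]].
Insert 5: 5 bumps 6 from row 1; 6 bumps 7 from row 2; 7 starts row 3. P = [[4, 5], [6, 8], [7]].
Insert 3: 3 bumps 4 from row 1; 4 bumps 6 from row 2; 6 bumps 7 from row 3; 7 starts row 4. P = [[3, 5], [4, 8], [6], [7]].
Insert 1: 1 bumps 3 from row 1; 3 bumps 4 from row 2; 4 bumps 6 from row 3; 6 bumps 7 from row 4; 7 starts row 5. P = [[1, 5], [3, 8], [4], [6], [7]].
Insert 2: 2 bumps 5 from row 1; 5 bumps 8 from row 2; 8 appends to row 3. P = [[1, 2], [3, 5], [4, 8], [6], [7]].

So P = [[1, 2], [3, 5], [4, 8], [6], [7]].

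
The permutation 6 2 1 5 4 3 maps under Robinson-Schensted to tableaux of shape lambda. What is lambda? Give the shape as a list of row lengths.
[2, 2, 1, 1]

Row-insert each entry into an empty tableau.

After inserting 6: P = [[6]].
After inserting 2: P = [[2], [6]].
After inserting 1: P = [[1], [2], [6]].
After inserting 5: P = [[1, 5], [2], [6]].
After inserting 4: P = [[1, 4], [2, 5], [6]].
After inserting 3: P = [[1, 3], [2, 4], [5], [6]].

The final insertion tableau P = [[1, 3], [2, 4], [5], [6]] has shape [2, 2, 1, 1].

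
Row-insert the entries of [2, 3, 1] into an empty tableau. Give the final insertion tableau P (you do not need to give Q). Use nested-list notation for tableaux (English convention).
After inserting 2: P = [[2]].
After inserting 3: P = [[2, 3]].
After inserting 1: P = [[1, 3], [2]].

So P = [[1, 3], [2]].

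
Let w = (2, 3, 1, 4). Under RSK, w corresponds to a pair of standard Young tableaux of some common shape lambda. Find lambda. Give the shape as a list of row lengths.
Row-insert each entry into an empty tableau.

After inserting 2: P = [[2]].
After inserting 3: P = [[2, 3]].
After inserting 1: P = [[1, 3], [2]].
After inserting 4: P = [[1, 3, 4], [2]].

The final insertion tableau P = [[1, 3, 4], [2]] has shape [3, 1].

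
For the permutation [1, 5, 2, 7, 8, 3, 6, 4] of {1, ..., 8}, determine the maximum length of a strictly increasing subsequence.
4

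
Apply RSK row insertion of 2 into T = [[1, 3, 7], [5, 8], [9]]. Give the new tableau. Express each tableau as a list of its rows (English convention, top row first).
[[1, 2, 7], [3, 8], [5], [9]]

In row 1, 2 replaces 3 (the leftmost entry greater than 2); 3 is bumped to row 2. In row 2, 3 replaces 5 (the leftmost entry greater than 3); 5 is bumped to row 3. In row 3, 5 replaces 9 (the leftmost entry greater than 5); 9 is bumped to row 4. 9 starts a new row 4. The new tableau is [[1, 2, 7], [3, 8], [5], [9]].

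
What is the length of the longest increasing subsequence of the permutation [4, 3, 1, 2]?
2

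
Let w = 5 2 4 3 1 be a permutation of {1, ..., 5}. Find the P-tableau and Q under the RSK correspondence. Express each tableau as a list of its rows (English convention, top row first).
Insert each entry of the permutation into P by Schensted row insertion, recording in Q the position of each new cell.

After inserting 5: P = [[5]].
After inserting 2: P = [[2], [5]].
After inserting 4: P = [[2, 4], [5]].
After inserting 3: P = [[2, 3], [4], [5]].
After inserting 1: P = [[1, 3], [2], [4], [5]].

So P = [[1, 3], [2], [4], [5]], Q = [[1, 3], [2], [4], [5]].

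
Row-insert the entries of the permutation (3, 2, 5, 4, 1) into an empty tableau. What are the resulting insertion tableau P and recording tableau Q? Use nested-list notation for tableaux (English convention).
Insert each entry of the permutation into P by Schensted row insertion, recording in Q the position of each new cell.

Insert 3: appended to row 1. P = [[3]].
Insert 2: 2 bumps 3 from row 1; 3 starts row 2. P = [[2], [3]].
Insert 5: appended to row 1. P = [[2, 5], [3]].
Insert 4: 4 bumps 5 from row 1; 5 appends to row 2. P = [[2, 4], [3, 5]].
Insert 1: 1 bumps 2 from row 1; 2 bumps 3 from row 2; 3 starts row 3. P = [[1, 4], [2, 5], [3]].

So P = [[1, 4], [2, 5], [3]], Q = [[1, 3], [2, 4], [5]].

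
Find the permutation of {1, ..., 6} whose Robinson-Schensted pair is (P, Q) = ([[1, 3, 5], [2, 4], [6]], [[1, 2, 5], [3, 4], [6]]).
2 6 1 4 5 3

Reverse the RSK construction: for i from n down to 1, find the cell of Q containing i, remove the entry at that cell from P, and reverse-bump it up through P; the value ejected from row 1 is w(i).

Step i=6: Q has 6 at row 3, column 1; remove 6 from row 3 of P and reverse-bump: 6 enters row 2 and ejects 4; 4 enters row 1 and ejects 3. So w(6) = 3. P is now [[1, 4, 5], [2, 6]].
Step i=5: Q has 5 at row 1, column 3; remove that cell from P, ejecting 5. So w(5) = 5. P is now [[1, 4], [2, 6]].
Step i=4: Q has 4 at row 2, column 2; remove 6 from row 2 of P and reverse-bump: 6 enters row 1 and ejects 4. So w(4) = 4. P is now [[1, 6], [2]].
Step i=3: Q has 3 at row 2, column 1; remove 2 from row 2 of P and reverse-bump: 2 enters row 1 and ejects 1. So w(3) = 1. P is now [[2, 6]].
Step i=2: Q has 2 at row 1, column 2; remove that cell from P, ejecting 6. So w(2) = 6. P is now [[2]].
Step i=1: Q has 1 at row 1, column 1; remove that cell from P, ejecting 2. So w(1) = 2. P is now [].

So w = 2 6 1 4 5 3.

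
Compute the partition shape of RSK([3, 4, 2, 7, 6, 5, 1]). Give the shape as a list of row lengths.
Row-insert each entry into an empty tableau.

After inserting 3: P = [[3]].
After inserting 4: P = [[3, 4]].
After inserting 2: P = [[2, 4], [3]].
After inserting 7: P = [[2, 4, 7], [3]].
After inserting 6: P = [[2, 4, 6], [3, 7]].
After inserting 5: P = [[2, 4, 5], [3, 6], [7]].
After inserting 1: P = [[1, 4, 5], [2, 6], [3], [7]].

The final insertion tableau P = [[1, 4, 5], [2, 6], [3], [7]] has shape [3, 2, 1, 1].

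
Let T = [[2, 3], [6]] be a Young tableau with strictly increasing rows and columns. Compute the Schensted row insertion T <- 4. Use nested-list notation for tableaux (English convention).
4 is larger than every entry of row 1, so it is appended to row 1. The new tableau is [[2, 3, 4], [6]].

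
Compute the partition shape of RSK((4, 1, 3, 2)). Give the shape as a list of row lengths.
[2, 1, 1]

Row-insert each entry into an empty tableau.

After inserting 4: P = [[4]].
After inserting 1: P = [[1], [4]].
After inserting 3: P = [[1, 3], [4]].
After inserting 2: P = [[1, 2], [3], [4]].

The final insertion tableau P = [[1, 2], [3], [4]] has shape [2, 1, 1].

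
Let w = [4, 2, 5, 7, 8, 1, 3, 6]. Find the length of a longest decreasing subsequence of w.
3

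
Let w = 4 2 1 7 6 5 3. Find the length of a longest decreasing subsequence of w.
4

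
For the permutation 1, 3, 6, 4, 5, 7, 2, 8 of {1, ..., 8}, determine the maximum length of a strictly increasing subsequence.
6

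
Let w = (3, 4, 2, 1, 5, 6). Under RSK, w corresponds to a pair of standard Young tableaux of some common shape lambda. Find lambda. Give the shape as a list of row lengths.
[4, 1, 1]

Row-insert each entry into an empty tableau.

After inserting 3: P = [[3]].
After inserting 4: P = [[3, 4]].
After inserting 2: P = [[2, 4], [3]].
After inserting 1: P = [[1, 4], [2], [3]].
After inserting 5: P = [[1, 4, 5], [2], [3]].
After inserting 6: P = [[1, 4, 5, 6], [2], [3]].

The final insertion tableau P = [[1, 4, 5, 6], [2], [3]] has shape [4, 1, 1].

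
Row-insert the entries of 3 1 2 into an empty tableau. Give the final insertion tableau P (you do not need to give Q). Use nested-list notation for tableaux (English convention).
After inserting 3: P = [[3]].
After inserting 1: P = [[1], [3]].
After inserting 2: P = [[1, 2], [3]].

So P = [[1, 2], [3]].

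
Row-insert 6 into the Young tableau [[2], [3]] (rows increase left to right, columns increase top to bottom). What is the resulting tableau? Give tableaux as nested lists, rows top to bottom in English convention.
[[2, 6], [3]]

6 is larger than every entry of row 1, so it is appended to row 1. The new tableau is [[2, 6], [3]].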